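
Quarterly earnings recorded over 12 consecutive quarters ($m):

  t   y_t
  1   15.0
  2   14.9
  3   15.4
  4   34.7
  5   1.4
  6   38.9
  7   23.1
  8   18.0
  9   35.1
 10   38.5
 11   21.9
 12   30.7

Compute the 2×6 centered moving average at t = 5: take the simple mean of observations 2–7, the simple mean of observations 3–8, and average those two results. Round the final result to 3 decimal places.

21.658

Sum over 2–7: 14.9 + 15.4 + 34.7 + 1.4 + 38.9 + 23.1 = 128.4
Sum over 3–8: 15.4 + 34.7 + 1.4 + 38.9 + 23.1 + 18.0 = 131.5
CMA at t=5 = (128.4 + 131.5) / (2·6) = 259.9 / 12 = 21.658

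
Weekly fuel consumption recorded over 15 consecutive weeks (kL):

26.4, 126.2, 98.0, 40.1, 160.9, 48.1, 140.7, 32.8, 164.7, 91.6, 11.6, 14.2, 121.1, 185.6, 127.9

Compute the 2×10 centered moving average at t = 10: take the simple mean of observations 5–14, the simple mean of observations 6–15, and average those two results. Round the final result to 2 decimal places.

95.48

Sum over 5–14: 160.9 + 48.1 + 140.7 + 32.8 + 164.7 + 91.6 + 11.6 + 14.2 + 121.1 + 185.6 = 971.3
Sum over 6–15: 48.1 + 140.7 + 32.8 + 164.7 + 91.6 + 11.6 + 14.2 + 121.1 + 185.6 + 127.9 = 938.3
CMA at t=10 = (971.3 + 938.3) / (2·10) = 1909.6 / 20 = 95.48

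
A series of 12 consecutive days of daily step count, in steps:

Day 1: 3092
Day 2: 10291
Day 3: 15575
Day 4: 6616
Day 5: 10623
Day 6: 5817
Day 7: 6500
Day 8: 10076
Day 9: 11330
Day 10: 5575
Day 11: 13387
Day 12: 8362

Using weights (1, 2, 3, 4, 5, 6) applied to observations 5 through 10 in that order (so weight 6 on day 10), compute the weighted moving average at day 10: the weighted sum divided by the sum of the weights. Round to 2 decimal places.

8198.14

Weighted sum: 1·10623 + 2·5817 + 3·6500 + 4·10076 + 5·11330 + 6·5575 = 10623 + 11634 + 19500 + 40304 + 56650 + 33450 = 172161
Weight total: 1 + 2 + 3 + 4 + 5 + 6 = 21
WMA = 172161 / 21 = 8198.14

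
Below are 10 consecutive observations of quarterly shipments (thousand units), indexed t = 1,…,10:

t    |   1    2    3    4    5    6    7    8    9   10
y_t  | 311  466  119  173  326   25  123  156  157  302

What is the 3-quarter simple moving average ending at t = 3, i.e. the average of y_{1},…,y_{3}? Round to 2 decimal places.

298.67

Sum of periods 1–3: 311 + 466 + 119 = 896
Divide by 3: 896 / 3 = 298.67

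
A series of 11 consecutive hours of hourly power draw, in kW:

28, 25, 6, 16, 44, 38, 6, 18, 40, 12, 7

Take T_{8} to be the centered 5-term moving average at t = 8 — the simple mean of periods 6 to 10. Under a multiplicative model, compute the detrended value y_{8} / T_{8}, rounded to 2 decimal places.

0.79

Trend T_8 = (38 + 6 + 18 + 40 + 12) / 5 = 114/5 = 22.8000
Ratio to trend: 18 / 22.8000 = 0.79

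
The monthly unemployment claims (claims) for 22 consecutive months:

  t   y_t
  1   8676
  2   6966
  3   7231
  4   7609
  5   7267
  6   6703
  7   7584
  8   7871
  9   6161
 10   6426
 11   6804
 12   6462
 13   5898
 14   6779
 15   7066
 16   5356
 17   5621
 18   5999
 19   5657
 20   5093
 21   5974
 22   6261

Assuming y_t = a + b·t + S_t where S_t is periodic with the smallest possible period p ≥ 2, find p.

7

First differences y_{t+1} − y_t: -1710, 265, 378, -342, -564, 881, 287, -1710, 265, 378, -342, -564, 881, 287, -1710, 265, …
The difference pattern repeats every 7 terms and not for any smaller step, so p = 7.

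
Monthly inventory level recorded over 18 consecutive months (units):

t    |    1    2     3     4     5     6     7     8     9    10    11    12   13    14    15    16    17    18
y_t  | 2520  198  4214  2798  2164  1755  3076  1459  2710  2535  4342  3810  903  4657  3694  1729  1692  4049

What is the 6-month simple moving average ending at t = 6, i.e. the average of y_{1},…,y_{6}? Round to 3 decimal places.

Sum of periods 1–6: 2520 + 198 + 4214 + 2798 + 2164 + 1755 = 13649
Divide by 6: 13649 / 6 = 2274.833

2274.833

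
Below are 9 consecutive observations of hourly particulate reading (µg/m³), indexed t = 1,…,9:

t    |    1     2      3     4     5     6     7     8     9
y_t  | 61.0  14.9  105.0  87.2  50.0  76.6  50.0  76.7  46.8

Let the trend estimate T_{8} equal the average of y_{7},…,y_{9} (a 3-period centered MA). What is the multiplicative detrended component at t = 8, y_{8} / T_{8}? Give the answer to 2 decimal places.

1.33

Trend T_8 = (50.0 + 76.7 + 46.8) / 3 = 173.5/3 = 57.8333
Ratio to trend: 76.7 / 57.8333 = 1.33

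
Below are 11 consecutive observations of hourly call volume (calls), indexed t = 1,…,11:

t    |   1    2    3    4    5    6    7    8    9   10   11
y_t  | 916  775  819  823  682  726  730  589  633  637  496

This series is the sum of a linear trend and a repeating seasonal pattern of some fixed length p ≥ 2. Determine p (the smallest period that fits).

3

First differences y_{t+1} − y_t: -141, 44, 4, -141, 44, 4, -141, 44, …
The difference pattern repeats every 3 terms and not for any smaller step, so p = 3.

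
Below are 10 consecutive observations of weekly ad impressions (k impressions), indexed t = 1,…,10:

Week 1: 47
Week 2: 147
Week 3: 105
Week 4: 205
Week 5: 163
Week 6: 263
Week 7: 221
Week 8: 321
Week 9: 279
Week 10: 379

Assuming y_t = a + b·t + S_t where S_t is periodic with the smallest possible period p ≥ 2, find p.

2

First differences y_{t+1} − y_t: 100, -42, 100, -42, 100, -42, …
The difference pattern repeats every 2 terms and not for any smaller step, so p = 2.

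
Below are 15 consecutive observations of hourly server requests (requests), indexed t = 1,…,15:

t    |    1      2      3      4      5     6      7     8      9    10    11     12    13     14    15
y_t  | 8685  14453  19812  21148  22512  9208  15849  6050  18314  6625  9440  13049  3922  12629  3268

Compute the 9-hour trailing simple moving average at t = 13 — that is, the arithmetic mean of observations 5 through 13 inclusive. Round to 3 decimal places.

Sum of periods 5–13: 22512 + 9208 + 15849 + 6050 + 18314 + 6625 + 9440 + 13049 + 3922 = 104969
Divide by 9: 104969 / 9 = 11663.222

11663.222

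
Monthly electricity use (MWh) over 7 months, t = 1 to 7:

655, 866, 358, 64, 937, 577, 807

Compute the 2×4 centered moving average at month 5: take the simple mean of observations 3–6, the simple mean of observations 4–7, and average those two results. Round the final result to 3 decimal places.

540.125

Sum over 3–6: 358 + 64 + 937 + 577 = 1936
Sum over 4–7: 64 + 937 + 577 + 807 = 2385
CMA at t=5 = (1936 + 2385) / (2·4) = 4321 / 8 = 540.125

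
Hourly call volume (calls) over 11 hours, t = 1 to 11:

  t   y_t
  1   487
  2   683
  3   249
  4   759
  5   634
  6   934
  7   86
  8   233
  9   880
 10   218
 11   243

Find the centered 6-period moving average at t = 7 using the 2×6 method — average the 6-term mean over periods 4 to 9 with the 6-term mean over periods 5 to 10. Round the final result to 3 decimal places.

Sum over 4–9: 759 + 634 + 934 + 86 + 233 + 880 = 3526
Sum over 5–10: 634 + 934 + 86 + 233 + 880 + 218 = 2985
CMA at t=7 = (3526 + 2985) / (2·6) = 6511 / 12 = 542.583

542.583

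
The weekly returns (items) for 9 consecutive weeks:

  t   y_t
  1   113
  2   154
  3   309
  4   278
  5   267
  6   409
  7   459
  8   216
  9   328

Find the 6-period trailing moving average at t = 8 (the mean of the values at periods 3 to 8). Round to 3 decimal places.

Sum of periods 3–8: 309 + 278 + 267 + 409 + 459 + 216 = 1938
Divide by 6: 1938 / 6 = 323.000

323.000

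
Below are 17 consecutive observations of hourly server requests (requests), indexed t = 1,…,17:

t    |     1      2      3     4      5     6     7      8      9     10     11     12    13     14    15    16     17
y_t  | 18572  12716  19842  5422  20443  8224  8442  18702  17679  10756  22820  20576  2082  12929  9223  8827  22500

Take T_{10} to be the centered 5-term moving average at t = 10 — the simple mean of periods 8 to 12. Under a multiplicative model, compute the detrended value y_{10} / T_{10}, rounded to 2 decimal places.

Trend T_10 = (18702 + 17679 + 10756 + 22820 + 20576) / 5 = 90533/5 = 18106.6000
Ratio to trend: 10756 / 18106.6000 = 0.59

0.59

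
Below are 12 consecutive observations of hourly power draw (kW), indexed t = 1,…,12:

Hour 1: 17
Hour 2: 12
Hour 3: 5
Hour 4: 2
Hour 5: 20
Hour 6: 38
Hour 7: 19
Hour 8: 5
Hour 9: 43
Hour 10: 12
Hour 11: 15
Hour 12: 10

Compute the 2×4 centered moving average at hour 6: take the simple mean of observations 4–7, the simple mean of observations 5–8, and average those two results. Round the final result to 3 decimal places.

20.125

Sum over 4–7: 2 + 20 + 38 + 19 = 79
Sum over 5–8: 20 + 38 + 19 + 5 = 82
CMA at t=6 = (79 + 82) / (2·4) = 161 / 8 = 20.125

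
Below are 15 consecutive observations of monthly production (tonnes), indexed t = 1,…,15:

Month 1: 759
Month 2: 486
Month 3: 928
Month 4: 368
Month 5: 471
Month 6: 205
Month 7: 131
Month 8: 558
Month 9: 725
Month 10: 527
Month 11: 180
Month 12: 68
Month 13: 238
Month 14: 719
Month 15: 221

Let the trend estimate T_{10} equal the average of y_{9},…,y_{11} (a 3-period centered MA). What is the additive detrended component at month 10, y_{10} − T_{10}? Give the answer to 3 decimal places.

49.667

Trend T_10 = (725 + 527 + 180) / 3 = 1432/3 = 477.33333
Detrended value: 527 − 477.33333 = 49.667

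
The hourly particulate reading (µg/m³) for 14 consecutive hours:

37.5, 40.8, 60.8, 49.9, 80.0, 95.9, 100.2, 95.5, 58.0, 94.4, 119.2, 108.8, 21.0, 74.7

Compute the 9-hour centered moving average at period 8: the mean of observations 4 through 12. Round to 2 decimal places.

Sum of periods 4–12: 49.9 + 80.0 + 95.9 + 100.2 + 95.5 + 58.0 + 94.4 + 119.2 + 108.8 = 801.9
Divide by 9: 801.9 / 9 = 89.10

89.10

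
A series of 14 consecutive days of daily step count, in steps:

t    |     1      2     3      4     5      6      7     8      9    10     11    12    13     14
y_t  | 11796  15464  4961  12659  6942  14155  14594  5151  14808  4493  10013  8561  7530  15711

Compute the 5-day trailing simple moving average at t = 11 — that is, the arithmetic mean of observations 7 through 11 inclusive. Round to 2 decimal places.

Sum of periods 7–11: 14594 + 5151 + 14808 + 4493 + 10013 = 49059
Divide by 5: 49059 / 5 = 9811.80

9811.80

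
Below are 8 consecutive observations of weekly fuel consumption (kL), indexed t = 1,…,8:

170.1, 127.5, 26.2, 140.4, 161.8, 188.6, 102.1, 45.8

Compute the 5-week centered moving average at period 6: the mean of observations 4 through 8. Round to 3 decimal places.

Sum of periods 4–8: 140.4 + 161.8 + 188.6 + 102.1 + 45.8 = 638.7
Divide by 5: 638.7 / 5 = 127.740

127.740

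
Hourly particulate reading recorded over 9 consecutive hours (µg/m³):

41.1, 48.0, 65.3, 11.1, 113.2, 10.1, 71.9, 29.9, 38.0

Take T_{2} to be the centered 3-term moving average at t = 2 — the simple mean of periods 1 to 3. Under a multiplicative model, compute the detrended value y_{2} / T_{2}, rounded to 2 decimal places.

0.93

Trend T_2 = (41.1 + 48.0 + 65.3) / 3 = 154.4/3 = 51.4667
Ratio to trend: 48.0 / 51.4667 = 0.93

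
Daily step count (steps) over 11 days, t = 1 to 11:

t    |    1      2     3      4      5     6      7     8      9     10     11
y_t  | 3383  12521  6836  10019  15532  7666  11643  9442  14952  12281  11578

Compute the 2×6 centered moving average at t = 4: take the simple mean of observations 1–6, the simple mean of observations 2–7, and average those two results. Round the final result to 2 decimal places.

Sum over 1–6: 3383 + 12521 + 6836 + 10019 + 15532 + 7666 = 55957
Sum over 2–7: 12521 + 6836 + 10019 + 15532 + 7666 + 11643 = 64217
CMA at t=4 = (55957 + 64217) / (2·6) = 120174 / 12 = 10014.50

10014.50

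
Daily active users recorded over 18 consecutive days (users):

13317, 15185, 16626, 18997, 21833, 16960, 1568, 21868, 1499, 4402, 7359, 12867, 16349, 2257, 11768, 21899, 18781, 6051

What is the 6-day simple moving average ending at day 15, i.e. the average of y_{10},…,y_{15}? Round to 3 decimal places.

9167.000

Sum of periods 10–15: 4402 + 7359 + 12867 + 16349 + 2257 + 11768 = 55002
Divide by 6: 55002 / 6 = 9167.000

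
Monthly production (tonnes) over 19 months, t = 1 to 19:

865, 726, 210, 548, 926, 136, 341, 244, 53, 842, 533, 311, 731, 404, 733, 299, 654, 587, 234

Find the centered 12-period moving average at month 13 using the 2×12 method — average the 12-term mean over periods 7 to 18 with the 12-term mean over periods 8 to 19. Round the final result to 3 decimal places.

Sum over 7–18: 341 + 244 + 53 + 842 + 533 + 311 + 731 + 404 + 733 + 299 + 654 + 587 = 5732
Sum over 8–19: 244 + 53 + 842 + 533 + 311 + 731 + 404 + 733 + 299 + 654 + 587 + 234 = 5625
CMA at t=13 = (5732 + 5625) / (2·12) = 11357 / 24 = 473.208

473.208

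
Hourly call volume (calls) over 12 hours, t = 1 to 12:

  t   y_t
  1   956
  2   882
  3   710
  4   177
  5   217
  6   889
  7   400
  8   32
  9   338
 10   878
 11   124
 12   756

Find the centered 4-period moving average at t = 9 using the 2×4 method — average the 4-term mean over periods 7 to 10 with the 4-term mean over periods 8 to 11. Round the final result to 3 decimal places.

Sum over 7–10: 400 + 32 + 338 + 878 = 1648
Sum over 8–11: 32 + 338 + 878 + 124 = 1372
CMA at t=9 = (1648 + 1372) / (2·4) = 3020 / 8 = 377.500

377.500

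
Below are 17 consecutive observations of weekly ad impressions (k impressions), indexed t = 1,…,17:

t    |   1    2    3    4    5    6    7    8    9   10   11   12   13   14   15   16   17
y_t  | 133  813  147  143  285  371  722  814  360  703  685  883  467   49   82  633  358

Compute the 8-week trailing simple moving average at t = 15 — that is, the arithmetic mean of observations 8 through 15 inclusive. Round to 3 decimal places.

Sum of periods 8–15: 814 + 360 + 703 + 685 + 883 + 467 + 49 + 82 = 4043
Divide by 8: 4043 / 8 = 505.375

505.375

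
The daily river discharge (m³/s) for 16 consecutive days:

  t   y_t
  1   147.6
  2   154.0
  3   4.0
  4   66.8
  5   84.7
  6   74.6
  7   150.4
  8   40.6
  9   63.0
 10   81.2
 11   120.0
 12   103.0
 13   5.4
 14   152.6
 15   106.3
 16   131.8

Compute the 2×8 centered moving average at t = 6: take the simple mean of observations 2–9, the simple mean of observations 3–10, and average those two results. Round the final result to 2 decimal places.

Sum over 2–9: 154.0 + 4.0 + 66.8 + 84.7 + 74.6 + 150.4 + 40.6 + 63.0 = 638.1
Sum over 3–10: 4.0 + 66.8 + 84.7 + 74.6 + 150.4 + 40.6 + 63.0 + 81.2 = 565.3
CMA at t=6 = (638.1 + 565.3) / (2·8) = 1203.4 / 16 = 75.21

75.21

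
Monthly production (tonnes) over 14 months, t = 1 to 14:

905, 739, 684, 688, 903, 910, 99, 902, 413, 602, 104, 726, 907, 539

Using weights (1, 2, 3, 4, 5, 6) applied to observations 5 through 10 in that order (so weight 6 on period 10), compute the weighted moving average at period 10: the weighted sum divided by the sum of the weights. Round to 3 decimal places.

585.952

Weighted sum: 1·903 + 2·910 + 3·99 + 4·902 + 5·413 + 6·602 = 903 + 1820 + 297 + 3608 + 2065 + 3612 = 12305
Weight total: 1 + 2 + 3 + 4 + 5 + 6 = 21
WMA = 12305 / 21 = 585.952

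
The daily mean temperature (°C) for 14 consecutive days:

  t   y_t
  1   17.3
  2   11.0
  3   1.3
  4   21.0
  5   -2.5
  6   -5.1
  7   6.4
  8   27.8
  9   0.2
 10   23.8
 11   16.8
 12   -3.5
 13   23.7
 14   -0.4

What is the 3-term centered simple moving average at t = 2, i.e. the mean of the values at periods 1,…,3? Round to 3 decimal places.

Sum of periods 1–3: 17.3 + 11.0 + 1.3 = 29.6
Divide by 3: 29.6 / 3 = 9.867

9.867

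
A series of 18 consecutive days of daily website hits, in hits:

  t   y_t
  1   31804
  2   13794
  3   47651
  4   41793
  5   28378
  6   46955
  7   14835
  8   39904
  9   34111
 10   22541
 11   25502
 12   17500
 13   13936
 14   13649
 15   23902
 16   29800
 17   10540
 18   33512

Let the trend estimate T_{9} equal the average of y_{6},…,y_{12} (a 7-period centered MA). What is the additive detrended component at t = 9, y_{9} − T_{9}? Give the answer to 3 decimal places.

5347.000

Trend T_9 = (46955 + 14835 + 39904 + 34111 + 22541 + 25502 + 17500) / 7 = 201348/7 = 28764.00000
Detrended value: 34111 − 28764.00000 = 5347.000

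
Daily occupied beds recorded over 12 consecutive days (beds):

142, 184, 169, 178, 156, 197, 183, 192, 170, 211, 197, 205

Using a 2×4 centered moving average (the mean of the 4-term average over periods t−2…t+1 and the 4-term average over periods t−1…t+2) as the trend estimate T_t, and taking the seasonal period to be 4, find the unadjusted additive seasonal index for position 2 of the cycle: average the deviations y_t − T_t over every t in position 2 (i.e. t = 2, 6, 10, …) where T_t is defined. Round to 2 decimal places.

Season position 2 occurs at t = 6, 10 (where T_t is defined).
t=6: T_6 = 180.2500; y_6 − T_6 = 197 − 180.2500 = 16.7500
t=10: T_10 = 194.1250; y_10 − T_10 = 211 − 194.1250 = 16.8750
Mean deviation: (16.7500 + 16.8750) / 2 = 16.81

16.81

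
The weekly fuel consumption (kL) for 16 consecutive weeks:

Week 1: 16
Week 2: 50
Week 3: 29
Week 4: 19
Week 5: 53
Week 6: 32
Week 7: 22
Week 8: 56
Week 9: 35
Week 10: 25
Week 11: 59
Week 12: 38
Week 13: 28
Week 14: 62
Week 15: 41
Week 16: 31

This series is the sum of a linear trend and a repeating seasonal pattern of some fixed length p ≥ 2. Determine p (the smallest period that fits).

3

First differences y_{t+1} − y_t: 34, -21, -10, 34, -21, -10, 34, -21, …
The difference pattern repeats every 3 terms and not for any smaller step, so p = 3.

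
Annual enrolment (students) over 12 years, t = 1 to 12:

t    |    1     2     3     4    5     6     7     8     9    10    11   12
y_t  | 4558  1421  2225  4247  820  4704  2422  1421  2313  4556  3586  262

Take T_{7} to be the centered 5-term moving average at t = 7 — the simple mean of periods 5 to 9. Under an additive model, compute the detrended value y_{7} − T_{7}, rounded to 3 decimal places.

Trend T_7 = (820 + 4704 + 2422 + 1421 + 2313) / 5 = 11680/5 = 2336.00000
Detrended value: 2422 − 2336.00000 = 86.000

86.000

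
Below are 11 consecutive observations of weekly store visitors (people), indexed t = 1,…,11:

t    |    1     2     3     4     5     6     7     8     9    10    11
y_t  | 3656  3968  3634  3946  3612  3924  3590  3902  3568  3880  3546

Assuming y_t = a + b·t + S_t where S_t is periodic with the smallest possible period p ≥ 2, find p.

2

First differences y_{t+1} − y_t: 312, -334, 312, -334, 312, -334, …
The difference pattern repeats every 2 terms and not for any smaller step, so p = 2.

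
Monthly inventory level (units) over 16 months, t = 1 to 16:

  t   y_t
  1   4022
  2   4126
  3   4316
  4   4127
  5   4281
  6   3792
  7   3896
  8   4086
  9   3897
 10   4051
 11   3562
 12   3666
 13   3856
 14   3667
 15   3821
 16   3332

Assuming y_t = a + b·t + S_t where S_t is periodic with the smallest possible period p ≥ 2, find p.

5

First differences y_{t+1} − y_t: 104, 190, -189, 154, -489, 104, 190, -189, 154, -489, 104, 190, …
The difference pattern repeats every 5 terms and not for any smaller step, so p = 5.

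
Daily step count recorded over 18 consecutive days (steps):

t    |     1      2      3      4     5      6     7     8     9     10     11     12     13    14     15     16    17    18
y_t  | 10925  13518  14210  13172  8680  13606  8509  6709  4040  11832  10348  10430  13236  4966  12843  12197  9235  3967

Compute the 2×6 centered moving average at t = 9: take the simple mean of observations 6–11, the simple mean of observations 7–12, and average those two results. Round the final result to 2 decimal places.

8909.33

Sum over 6–11: 13606 + 8509 + 6709 + 4040 + 11832 + 10348 = 55044
Sum over 7–12: 8509 + 6709 + 4040 + 11832 + 10348 + 10430 = 51868
CMA at t=9 = (55044 + 51868) / (2·6) = 106912 / 12 = 8909.33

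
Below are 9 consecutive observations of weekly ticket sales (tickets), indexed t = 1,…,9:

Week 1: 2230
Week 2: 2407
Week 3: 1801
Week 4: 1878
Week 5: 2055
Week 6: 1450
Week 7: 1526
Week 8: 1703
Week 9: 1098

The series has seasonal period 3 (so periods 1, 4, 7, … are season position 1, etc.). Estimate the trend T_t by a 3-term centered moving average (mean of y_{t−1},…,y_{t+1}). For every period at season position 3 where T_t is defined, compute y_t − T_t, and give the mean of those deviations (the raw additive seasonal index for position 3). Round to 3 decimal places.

-227.333

Season position 3 occurs at t = 3, 6 (where T_t is defined).
t=3: T_3 = 2028.66667; y_3 − T_3 = 1801 − 2028.66667 = -227.66667
t=6: T_6 = 1677.00000; y_6 − T_6 = 1450 − 1677.00000 = -227.00000
Mean deviation: (-227.66667 + -227.00000) / 2 = -227.333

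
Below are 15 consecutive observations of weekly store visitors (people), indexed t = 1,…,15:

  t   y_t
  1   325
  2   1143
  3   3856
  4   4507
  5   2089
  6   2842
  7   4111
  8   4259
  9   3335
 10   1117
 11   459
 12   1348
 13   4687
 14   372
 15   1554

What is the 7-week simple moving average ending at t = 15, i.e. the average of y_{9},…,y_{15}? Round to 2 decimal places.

Sum of periods 9–15: 3335 + 1117 + 459 + 1348 + 4687 + 372 + 1554 = 12872
Divide by 7: 12872 / 7 = 1838.86

1838.86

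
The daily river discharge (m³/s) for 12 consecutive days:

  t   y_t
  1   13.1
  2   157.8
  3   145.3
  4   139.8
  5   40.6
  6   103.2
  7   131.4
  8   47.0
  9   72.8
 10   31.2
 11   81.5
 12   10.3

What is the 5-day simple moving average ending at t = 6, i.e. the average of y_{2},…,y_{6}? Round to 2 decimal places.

Sum of periods 2–6: 157.8 + 145.3 + 139.8 + 40.6 + 103.2 = 586.7
Divide by 5: 586.7 / 5 = 117.34

117.34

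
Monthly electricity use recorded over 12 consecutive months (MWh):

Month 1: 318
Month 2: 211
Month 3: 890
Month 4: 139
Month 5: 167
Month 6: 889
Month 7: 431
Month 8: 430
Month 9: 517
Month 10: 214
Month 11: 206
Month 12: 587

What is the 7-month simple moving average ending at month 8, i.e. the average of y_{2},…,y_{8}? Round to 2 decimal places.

Sum of periods 2–8: 211 + 890 + 139 + 167 + 889 + 431 + 430 = 3157
Divide by 7: 3157 / 7 = 451.00

451.00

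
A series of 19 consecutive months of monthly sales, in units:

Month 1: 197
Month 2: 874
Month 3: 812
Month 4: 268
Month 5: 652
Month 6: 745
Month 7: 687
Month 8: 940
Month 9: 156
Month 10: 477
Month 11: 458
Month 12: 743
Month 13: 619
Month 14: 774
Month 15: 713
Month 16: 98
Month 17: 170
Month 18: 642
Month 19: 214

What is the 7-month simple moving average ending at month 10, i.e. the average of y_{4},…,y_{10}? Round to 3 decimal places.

560.714

Sum of periods 4–10: 268 + 652 + 745 + 687 + 940 + 156 + 477 = 3925
Divide by 7: 3925 / 7 = 560.714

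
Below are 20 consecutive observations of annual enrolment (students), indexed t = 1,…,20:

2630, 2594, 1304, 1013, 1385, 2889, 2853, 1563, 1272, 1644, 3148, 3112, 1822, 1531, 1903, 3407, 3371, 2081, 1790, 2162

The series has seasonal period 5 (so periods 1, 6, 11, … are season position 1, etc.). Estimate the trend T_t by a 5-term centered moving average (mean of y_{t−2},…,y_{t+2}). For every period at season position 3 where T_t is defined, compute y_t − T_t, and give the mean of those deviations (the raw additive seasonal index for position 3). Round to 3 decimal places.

Season position 3 occurs at t = 3, 8, 13, 18 (where T_t is defined).
t=3: T_3 = 1785.20000; y_3 − T_3 = 1304 − 1785.20000 = -481.20000
t=8: T_8 = 2044.20000; y_8 − T_8 = 1563 − 2044.20000 = -481.20000
t=13: T_13 = 2303.20000; y_13 − T_13 = 1822 − 2303.20000 = -481.20000
t=18: T_18 = 2562.20000; y_18 − T_18 = 2081 − 2562.20000 = -481.20000
Mean deviation: (-481.20000 + -481.20000 + -481.20000 + -481.20000) / 4 = -481.200

-481.200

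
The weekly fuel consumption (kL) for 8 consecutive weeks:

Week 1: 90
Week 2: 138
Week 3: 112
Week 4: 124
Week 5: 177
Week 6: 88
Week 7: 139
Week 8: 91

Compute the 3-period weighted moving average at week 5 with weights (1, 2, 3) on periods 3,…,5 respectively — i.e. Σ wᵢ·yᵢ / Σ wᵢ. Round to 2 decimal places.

148.50

Weighted sum: 1·112 + 2·124 + 3·177 = 112 + 248 + 531 = 891
Weight total: 1 + 2 + 3 = 6
WMA = 891 / 6 = 148.50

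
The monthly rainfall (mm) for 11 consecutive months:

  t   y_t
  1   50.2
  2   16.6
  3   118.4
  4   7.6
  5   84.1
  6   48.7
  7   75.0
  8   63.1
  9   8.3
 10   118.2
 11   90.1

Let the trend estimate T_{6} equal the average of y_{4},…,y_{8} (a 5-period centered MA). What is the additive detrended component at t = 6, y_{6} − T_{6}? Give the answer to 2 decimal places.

-7.00

Trend T_6 = (7.6 + 84.1 + 48.7 + 75.0 + 63.1) / 5 = 278.5/5 = 55.7000
Detrended value: 48.7 − 55.7000 = -7.00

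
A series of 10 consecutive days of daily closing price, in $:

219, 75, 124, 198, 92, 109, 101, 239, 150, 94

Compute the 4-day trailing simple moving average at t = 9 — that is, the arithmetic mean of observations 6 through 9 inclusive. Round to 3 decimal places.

Sum of periods 6–9: 109 + 101 + 239 + 150 = 599
Divide by 4: 599 / 4 = 149.750

149.750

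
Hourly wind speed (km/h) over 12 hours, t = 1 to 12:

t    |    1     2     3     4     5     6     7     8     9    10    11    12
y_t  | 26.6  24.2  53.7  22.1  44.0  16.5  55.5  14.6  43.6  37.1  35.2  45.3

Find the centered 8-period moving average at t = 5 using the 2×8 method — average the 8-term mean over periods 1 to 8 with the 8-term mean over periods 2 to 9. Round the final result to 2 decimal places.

Sum over 1–8: 26.6 + 24.2 + 53.7 + 22.1 + 44.0 + 16.5 + 55.5 + 14.6 = 257.2
Sum over 2–9: 24.2 + 53.7 + 22.1 + 44.0 + 16.5 + 55.5 + 14.6 + 43.6 = 274.2
CMA at t=5 = (257.2 + 274.2) / (2·8) = 531.4 / 16 = 33.21

33.21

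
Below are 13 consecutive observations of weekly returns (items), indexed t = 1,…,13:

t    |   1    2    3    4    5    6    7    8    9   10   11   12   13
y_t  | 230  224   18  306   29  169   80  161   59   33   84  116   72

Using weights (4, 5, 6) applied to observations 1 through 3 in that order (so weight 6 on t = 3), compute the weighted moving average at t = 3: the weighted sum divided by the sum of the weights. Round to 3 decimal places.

Weighted sum: 4·230 + 5·224 + 6·18 = 920 + 1120 + 108 = 2148
Weight total: 4 + 5 + 6 = 15
WMA = 2148 / 15 = 143.200

143.200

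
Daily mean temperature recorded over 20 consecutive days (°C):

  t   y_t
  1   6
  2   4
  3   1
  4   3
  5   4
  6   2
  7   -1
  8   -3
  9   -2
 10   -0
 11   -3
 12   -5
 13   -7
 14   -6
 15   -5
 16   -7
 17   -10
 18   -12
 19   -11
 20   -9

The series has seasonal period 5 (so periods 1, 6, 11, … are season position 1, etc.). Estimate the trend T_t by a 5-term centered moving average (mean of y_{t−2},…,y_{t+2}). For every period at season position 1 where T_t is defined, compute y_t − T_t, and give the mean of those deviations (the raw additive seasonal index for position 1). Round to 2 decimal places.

Season position 1 occurs at t = 6, 11, 16 (where T_t is defined).
t=6: T_6 = 1.0000; y_6 − T_6 = 2 − 1.0000 = 1.0000
t=11: T_11 = -3.4000; y_11 − T_11 = -3 − -3.4000 = 0.4000
t=16: T_16 = -8.0000; y_16 − T_16 = -7 − -8.0000 = 1.0000
Mean deviation: (1.0000 + 0.4000 + 1.0000) / 3 = 0.80

0.80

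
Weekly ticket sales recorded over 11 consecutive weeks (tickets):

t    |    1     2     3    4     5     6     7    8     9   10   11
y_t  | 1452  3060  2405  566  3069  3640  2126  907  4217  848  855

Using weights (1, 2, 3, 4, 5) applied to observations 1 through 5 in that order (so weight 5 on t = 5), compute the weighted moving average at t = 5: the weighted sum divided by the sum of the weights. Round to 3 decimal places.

2159.733

Weighted sum: 1·1452 + 2·3060 + 3·2405 + 4·566 + 5·3069 = 1452 + 6120 + 7215 + 2264 + 15345 = 32396
Weight total: 1 + 2 + 3 + 4 + 5 = 15
WMA = 32396 / 15 = 2159.733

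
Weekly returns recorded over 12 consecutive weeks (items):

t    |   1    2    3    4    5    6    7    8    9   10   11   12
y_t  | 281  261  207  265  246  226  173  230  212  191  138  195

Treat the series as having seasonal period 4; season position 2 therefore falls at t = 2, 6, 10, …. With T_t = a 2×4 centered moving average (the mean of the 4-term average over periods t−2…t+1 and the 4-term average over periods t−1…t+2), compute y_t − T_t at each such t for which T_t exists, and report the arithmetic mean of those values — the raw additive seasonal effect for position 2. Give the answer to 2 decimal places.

Season position 2 occurs at t = 6, 10 (where T_t is defined).
t=6: T_6 = 223.1250; y_6 − T_6 = 226 − 223.1250 = 2.8750
t=10: T_10 = 188.3750; y_10 − T_10 = 191 − 188.3750 = 2.6250
Mean deviation: (2.8750 + 2.6250) / 2 = 2.75

2.75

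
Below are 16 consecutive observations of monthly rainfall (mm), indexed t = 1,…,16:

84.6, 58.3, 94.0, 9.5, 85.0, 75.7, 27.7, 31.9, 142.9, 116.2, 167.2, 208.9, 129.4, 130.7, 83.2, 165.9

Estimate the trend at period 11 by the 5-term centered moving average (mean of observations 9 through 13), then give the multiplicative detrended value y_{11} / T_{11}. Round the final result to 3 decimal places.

Trend T_11 = (142.9 + 116.2 + 167.2 + 208.9 + 129.4) / 5 = 764.6/5 = 152.92000
Ratio to trend: 167.2 / 152.92000 = 1.093

1.093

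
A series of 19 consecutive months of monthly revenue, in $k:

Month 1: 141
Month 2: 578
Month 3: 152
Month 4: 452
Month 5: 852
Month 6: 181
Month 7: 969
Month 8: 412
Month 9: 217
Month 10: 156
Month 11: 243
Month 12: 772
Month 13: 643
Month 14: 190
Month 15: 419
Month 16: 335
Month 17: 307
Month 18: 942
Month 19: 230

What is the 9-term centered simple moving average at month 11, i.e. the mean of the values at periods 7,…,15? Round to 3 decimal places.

Sum of periods 7–15: 969 + 412 + 217 + 156 + 243 + 772 + 643 + 190 + 419 = 4021
Divide by 9: 4021 / 9 = 446.778

446.778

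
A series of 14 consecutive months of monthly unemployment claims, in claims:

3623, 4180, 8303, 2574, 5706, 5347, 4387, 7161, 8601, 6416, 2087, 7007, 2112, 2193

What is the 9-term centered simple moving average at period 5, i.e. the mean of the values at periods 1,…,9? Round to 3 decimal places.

5542.444

Sum of periods 1–9: 3623 + 4180 + 8303 + 2574 + 5706 + 5347 + 4387 + 7161 + 8601 = 49882
Divide by 9: 49882 / 9 = 5542.444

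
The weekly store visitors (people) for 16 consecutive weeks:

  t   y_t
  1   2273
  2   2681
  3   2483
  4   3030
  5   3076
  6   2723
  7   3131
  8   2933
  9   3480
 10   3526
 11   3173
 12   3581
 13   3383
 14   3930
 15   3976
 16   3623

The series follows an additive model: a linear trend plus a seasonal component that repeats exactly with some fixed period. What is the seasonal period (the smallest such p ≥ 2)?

5

First differences y_{t+1} − y_t: 408, -198, 547, 46, -353, 408, -198, 547, 46, -353, 408, -198, …
The difference pattern repeats every 5 terms and not for any smaller step, so p = 5.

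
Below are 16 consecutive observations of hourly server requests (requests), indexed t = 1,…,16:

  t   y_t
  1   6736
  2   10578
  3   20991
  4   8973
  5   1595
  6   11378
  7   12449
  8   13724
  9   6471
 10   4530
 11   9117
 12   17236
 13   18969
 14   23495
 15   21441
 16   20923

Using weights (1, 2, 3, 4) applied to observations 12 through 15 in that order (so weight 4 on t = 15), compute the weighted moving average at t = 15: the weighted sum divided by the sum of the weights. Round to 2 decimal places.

Weighted sum: 1·17236 + 2·18969 + 3·23495 + 4·21441 = 17236 + 37938 + 70485 + 85764 = 211423
Weight total: 1 + 2 + 3 + 4 = 10
WMA = 211423 / 10 = 21142.30

21142.30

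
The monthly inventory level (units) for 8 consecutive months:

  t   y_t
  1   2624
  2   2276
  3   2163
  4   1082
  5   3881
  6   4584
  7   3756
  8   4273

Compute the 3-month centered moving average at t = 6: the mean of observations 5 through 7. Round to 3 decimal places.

4073.667

Sum of periods 5–7: 3881 + 4584 + 3756 = 12221
Divide by 3: 12221 / 3 = 4073.667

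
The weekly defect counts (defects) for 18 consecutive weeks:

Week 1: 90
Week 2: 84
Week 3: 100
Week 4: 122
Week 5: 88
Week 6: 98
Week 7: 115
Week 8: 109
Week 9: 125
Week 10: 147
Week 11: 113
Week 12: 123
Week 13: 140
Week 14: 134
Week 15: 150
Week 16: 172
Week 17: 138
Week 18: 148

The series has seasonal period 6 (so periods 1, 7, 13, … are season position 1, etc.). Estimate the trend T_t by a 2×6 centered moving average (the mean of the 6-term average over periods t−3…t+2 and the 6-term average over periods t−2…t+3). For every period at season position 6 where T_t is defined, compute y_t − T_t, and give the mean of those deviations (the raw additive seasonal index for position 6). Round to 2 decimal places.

Season position 6 occurs at t = 6, 12 (where T_t is defined).
t=6: T_6 = 107.4167; y_6 − T_6 = 98 − 107.4167 = -9.4167
t=12: T_12 = 132.4167; y_12 − T_12 = 123 − 132.4167 = -9.4167
Mean deviation: (-9.4167 + -9.4167) / 2 = -9.42

-9.42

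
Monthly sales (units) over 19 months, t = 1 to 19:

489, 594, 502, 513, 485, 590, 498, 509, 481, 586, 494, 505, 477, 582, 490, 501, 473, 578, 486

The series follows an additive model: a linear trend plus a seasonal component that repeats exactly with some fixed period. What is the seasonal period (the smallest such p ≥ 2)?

First differences y_{t+1} − y_t: 105, -92, 11, -28, 105, -92, 11, -28, 105, -92, …
The difference pattern repeats every 4 terms and not for any smaller step, so p = 4.

4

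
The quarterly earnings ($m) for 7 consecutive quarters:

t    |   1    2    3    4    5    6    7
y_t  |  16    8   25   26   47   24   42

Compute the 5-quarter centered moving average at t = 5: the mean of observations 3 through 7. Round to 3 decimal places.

Sum of periods 3–7: 25 + 26 + 47 + 24 + 42 = 164
Divide by 5: 164 / 5 = 32.800

32.800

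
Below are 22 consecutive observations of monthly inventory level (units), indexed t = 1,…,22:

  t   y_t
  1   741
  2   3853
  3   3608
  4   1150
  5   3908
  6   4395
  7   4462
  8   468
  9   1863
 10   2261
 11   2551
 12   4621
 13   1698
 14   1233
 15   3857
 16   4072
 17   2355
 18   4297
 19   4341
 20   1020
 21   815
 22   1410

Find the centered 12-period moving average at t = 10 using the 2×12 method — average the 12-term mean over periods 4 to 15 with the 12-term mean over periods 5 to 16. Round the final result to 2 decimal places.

Sum over 4–15: 1150 + 3908 + 4395 + 4462 + 468 + 1863 + 2261 + 2551 + 4621 + 1698 + 1233 + 3857 = 32467
Sum over 5–16: 3908 + 4395 + 4462 + 468 + 1863 + 2261 + 2551 + 4621 + 1698 + 1233 + 3857 + 4072 = 35389
CMA at t=10 = (32467 + 35389) / (2·12) = 67856 / 24 = 2827.33

2827.33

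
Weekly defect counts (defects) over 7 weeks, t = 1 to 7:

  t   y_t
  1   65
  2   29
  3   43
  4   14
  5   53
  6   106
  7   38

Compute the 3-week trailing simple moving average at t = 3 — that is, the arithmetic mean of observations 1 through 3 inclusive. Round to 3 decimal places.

45.667

Sum of periods 1–3: 65 + 29 + 43 = 137
Divide by 3: 137 / 3 = 45.667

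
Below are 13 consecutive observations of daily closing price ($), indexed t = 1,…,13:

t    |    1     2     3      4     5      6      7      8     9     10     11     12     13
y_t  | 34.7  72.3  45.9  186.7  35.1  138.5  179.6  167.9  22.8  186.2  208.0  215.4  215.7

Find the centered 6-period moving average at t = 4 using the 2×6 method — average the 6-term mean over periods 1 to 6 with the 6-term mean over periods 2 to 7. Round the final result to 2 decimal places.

97.61

Sum over 1–6: 34.7 + 72.3 + 45.9 + 186.7 + 35.1 + 138.5 = 513.2
Sum over 2–7: 72.3 + 45.9 + 186.7 + 35.1 + 138.5 + 179.6 = 658.1
CMA at t=4 = (513.2 + 658.1) / (2·6) = 1171.3 / 12 = 97.61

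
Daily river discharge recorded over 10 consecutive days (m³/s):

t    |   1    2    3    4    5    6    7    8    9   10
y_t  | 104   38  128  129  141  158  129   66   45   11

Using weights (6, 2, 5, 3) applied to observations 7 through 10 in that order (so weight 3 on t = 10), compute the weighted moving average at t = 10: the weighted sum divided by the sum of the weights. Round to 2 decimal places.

Weighted sum: 6·129 + 2·66 + 5·45 + 3·11 = 774 + 132 + 225 + 33 = 1164
Weight total: 6 + 2 + 5 + 3 = 16
WMA = 1164 / 16 = 72.75

72.75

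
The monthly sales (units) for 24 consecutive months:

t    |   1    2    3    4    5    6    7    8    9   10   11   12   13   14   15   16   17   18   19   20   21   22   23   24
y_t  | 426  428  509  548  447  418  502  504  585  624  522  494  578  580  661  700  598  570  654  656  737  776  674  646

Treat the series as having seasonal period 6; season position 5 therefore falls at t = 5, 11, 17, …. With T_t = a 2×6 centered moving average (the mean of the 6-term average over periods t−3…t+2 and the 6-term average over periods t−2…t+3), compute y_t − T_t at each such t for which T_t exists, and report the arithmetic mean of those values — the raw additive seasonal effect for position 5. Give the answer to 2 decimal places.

-35.22

Season position 5 occurs at t = 5, 11, 17 (where T_t is defined).
t=5: T_5 = 481.6667; y_5 − T_5 = 447 − 481.6667 = -34.6667
t=11: T_11 = 557.5000; y_11 − T_11 = 522 − 557.5000 = -35.5000
t=17: T_17 = 633.5000; y_17 − T_17 = 598 − 633.5000 = -35.5000
Mean deviation: (-34.6667 + -35.5000 + -35.5000) / 3 = -35.22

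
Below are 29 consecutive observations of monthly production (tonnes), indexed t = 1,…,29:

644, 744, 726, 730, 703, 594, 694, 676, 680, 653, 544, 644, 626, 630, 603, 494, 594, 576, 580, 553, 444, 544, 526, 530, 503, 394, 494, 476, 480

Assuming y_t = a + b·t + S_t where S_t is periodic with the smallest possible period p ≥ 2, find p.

First differences y_{t+1} − y_t: 100, -18, 4, -27, -109, 100, -18, 4, -27, -109, 100, -18, …
The difference pattern repeats every 5 terms and not for any smaller step, so p = 5.

5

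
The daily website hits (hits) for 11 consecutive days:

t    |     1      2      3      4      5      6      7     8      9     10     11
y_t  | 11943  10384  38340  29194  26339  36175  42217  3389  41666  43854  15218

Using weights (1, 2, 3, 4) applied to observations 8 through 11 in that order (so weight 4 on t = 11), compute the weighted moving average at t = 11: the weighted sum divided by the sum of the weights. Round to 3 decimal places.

Weighted sum: 1·3389 + 2·41666 + 3·43854 + 4·15218 = 3389 + 83332 + 131562 + 60872 = 279155
Weight total: 1 + 2 + 3 + 4 = 10
WMA = 279155 / 10 = 27915.500

27915.500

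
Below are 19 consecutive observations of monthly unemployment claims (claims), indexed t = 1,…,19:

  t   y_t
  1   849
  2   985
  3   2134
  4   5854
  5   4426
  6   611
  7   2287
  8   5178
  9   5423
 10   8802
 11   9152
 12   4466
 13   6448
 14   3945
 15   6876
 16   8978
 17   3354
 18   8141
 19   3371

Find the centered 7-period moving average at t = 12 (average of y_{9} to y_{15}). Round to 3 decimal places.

6444.571

Sum of periods 9–15: 5423 + 8802 + 9152 + 4466 + 6448 + 3945 + 6876 = 45112
Divide by 7: 45112 / 7 = 6444.571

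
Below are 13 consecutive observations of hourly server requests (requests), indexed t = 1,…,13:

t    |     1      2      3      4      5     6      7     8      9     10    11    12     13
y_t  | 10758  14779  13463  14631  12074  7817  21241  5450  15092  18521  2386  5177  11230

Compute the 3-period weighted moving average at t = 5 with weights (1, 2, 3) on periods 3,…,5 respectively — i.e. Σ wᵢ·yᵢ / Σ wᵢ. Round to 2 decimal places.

Weighted sum: 1·13463 + 2·14631 + 3·12074 = 13463 + 29262 + 36222 = 78947
Weight total: 1 + 2 + 3 = 6
WMA = 78947 / 6 = 13157.83

13157.83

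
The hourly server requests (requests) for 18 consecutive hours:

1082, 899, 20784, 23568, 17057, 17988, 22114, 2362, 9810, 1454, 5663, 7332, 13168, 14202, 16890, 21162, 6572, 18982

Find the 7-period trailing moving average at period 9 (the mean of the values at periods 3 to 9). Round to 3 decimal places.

Sum of periods 3–9: 20784 + 23568 + 17057 + 17988 + 22114 + 2362 + 9810 = 113683
Divide by 7: 113683 / 7 = 16240.429

16240.429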